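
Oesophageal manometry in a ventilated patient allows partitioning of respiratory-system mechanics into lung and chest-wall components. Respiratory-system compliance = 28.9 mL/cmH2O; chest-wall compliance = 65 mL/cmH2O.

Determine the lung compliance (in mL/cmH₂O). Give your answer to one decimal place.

52.0

1/CL = 1/Crs − 1/Ccw.
1/CL = 1/28.9 − 1/65 = 0.01922.
CL = 52.029 mL/cmH2O.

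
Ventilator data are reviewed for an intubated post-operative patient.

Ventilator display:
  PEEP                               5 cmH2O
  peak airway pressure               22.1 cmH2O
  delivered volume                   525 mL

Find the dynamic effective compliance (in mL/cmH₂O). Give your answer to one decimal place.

30.7

Dynamic compliance = Vt / (PIP − PEEP) = 525 / (22.1 − 5) = 525 / 17.1 = 30.702 mL/cmH2O.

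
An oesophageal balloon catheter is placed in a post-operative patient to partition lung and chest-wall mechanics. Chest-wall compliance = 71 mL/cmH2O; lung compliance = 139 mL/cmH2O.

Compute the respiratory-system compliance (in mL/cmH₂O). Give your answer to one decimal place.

Lung and chest wall are elastances in series: 1/Crs = 1/CL + 1/Ccw.
1/Crs = 1/139 + 1/71 = 0.02128.
Crs = 46.992 mL/cmH2O.

47.0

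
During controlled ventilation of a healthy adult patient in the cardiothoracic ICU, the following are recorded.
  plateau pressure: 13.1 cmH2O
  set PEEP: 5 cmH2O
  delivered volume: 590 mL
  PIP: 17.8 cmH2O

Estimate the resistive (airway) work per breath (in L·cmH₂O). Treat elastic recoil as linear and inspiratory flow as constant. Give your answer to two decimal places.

2.77

With constant inspiratory flow the resistive pressure is constant at PIP − Pplat = 17.8 − 13.1 = 4.7 cmH2O, so resistive work = 4.7 × 0.590 = 2.773 L·cmH2O.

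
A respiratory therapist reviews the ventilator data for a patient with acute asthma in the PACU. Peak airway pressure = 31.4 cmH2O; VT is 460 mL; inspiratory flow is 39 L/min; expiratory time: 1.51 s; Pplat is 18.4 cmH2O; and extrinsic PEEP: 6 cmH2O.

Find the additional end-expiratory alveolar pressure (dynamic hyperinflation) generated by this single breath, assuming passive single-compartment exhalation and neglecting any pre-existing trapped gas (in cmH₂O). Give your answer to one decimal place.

1.6

Flow: 39 L/min ÷ 60 = 0.65 L/s.
R = (PIP − Pplat)/V̇ = (31.4 − 18.4) / 0.65 = 13.0/0.65 = 20.0 cmH2O·s/L.
C = Vt/(Pplat − PEEP) = 460.0 / (18.4 − 6) = 460.0/12.4 = 37.097 mL/cmH2O.
τ = R × C = 20.0 × 0.0371 L/cmH2O = 0.742 s.
Fraction remaining = e^(−Te/τ) = e^(−1.51/0.742) = 0.1307; trapped volume = 460.0 × 0.1307 = 60.122 mL.
Additional alveolar pressure from trapping ≈ V_trapped / C = 60.122 / 37.097 = 1.621 cmH2O.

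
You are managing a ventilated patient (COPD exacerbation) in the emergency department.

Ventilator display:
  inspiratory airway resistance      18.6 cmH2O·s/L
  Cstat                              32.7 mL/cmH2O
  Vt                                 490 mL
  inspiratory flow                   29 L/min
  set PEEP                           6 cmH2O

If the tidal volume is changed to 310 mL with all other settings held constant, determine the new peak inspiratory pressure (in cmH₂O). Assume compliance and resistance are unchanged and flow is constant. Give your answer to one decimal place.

Flow: 29 L/min ÷ 60 = 0.4833 L/s.
PIP = Vt/C + R·V̇ + PEEP (constant-flow equation of motion).
Only the elastic term changes: ΔPIP = ΔVt / C = (310 − 490) / 32.7 = -5.505 cmH2O.
Original PIP = 490/32.7 + 18.6×0.4833 + 6 = 29.974 cmH2O; new PIP = 29.974 + (-5.505) = 24.469 cmH2O.

24.5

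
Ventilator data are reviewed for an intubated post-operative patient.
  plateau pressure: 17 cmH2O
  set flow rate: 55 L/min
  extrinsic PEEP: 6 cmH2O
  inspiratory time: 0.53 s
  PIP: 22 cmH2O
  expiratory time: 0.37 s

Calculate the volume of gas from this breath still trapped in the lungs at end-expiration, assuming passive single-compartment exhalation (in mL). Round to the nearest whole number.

Flow: 55 L/min ÷ 60 = 0.9167 L/s.
Vt = flow × Ti = 0.9167 L/s × 0.53 s × 1000 mL/L = 485.85 mL.
R = (PIP − Pplat)/V̇ = (22 − 17) / 0.9167 = 5.0/0.9167 = 5.454 cmH2O·s/L.
C = Vt/(Pplat − PEEP) = 485.85 / (17 − 6) = 485.85/11.0 = 44.168 mL/cmH2O.
τ = R × C = 5.454 × 0.04417 L/cmH2O = 0.2409 s.
Fraction remaining = e^(−Te/τ) = e^(−0.37/0.2409) = 0.2153.
Trapped volume = 485.85 × 0.2153 = 104.6 mL.

105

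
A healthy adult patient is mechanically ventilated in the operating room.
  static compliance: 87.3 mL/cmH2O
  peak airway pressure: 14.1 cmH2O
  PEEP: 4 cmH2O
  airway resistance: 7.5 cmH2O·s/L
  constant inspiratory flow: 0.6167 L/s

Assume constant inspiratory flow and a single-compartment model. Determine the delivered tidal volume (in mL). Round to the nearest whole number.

478

Equation of motion (constant flow): PIP = Vt/C + R·V̇ + PEEP.
Vt/C = PIP − R·V̇ − PEEP = 14.1 − 4.625 − 4 = 5.475 cmH2O.
Vt = C × 5.475 = 87.3 × 5.475 = 477.97 mL.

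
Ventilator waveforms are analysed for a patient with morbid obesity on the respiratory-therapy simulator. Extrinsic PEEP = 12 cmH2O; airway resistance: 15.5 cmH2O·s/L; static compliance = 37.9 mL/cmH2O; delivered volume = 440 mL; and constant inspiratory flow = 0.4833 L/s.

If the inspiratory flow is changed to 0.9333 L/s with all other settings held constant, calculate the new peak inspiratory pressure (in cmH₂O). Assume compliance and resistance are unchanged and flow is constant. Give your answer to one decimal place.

PIP = Vt/C + R·V̇ + PEEP (constant-flow equation of motion).
Only the resistive term changes: ΔPIP = R × ΔV̇ = 15.5 × (0.9333 − 0.4833) = 15.5 × 0.45 = 6.975 cmH2O.
Original PIP = 440/37.9 + 15.5×0.4833 + 12 = 31.101 cmH2O; new PIP = 31.101 + (6.975) = 38.076 cmH2O.

38.1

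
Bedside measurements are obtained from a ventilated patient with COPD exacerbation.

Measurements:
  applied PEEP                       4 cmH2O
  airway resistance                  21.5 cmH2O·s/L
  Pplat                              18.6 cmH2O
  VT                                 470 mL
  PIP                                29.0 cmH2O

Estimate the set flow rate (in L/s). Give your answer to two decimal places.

flow = (PIP − Pplat) / Raw = 10.4 / 21.5 = 0.4837 L/s.

0.48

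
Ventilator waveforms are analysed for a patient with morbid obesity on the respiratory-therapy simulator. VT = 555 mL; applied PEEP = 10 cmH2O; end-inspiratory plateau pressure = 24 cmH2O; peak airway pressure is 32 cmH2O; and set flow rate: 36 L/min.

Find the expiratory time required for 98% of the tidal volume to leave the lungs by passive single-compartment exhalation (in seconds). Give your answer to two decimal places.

Flow: 36 L/min ÷ 60 = 0.6 L/s.
R = (PIP − Pplat)/V̇ = (32 − 24) / 0.6 = 8.0/0.6 = 13.333 cmH2O·s/L.
C = Vt/(Pplat − PEEP) = 555.0 / (24 − 10) = 555.0/14.0 = 39.643 mL/cmH2O.
τ = R × C = 13.333 × 0.03964 L/cmH2O = 0.5285 s.
t = −τ·ln(1 − 0.98) = −0.5285·ln(0.02) = 2.068 s.

2.07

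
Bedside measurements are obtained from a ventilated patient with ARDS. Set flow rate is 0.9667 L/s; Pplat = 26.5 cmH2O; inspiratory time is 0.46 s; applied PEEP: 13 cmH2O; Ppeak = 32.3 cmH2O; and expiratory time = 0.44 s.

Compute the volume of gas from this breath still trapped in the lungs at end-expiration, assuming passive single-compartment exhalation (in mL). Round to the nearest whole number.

Vt = flow × Ti = 0.9667 L/s × 0.46 s × 1000 mL/L = 444.68 mL.
R = (PIP − Pplat)/V̇ = (32.3 − 26.5) / 0.9667 = 5.8/0.9667 = 6.0 cmH2O·s/L.
C = Vt/(Pplat − PEEP) = 444.68 / (26.5 − 13) = 444.68/13.5 = 32.939 mL/cmH2O.
τ = R × C = 6.0 × 0.03294 L/cmH2O = 0.1976 s.
Fraction remaining = e^(−Te/τ) = e^(−0.44/0.1976) = 0.1079.
Trapped volume = 444.68 × 0.1079 = 47.981 mL.

48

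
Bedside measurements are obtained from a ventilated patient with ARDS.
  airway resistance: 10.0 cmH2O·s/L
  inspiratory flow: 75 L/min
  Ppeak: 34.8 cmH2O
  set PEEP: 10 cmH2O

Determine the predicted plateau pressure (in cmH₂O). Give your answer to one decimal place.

22.3

Flow: 75 L/min ÷ 60 = 1.25 L/s.
Pplat = PIP − Raw × flow = 34.8 − 10.0 × 1.25 = 34.8 − 12.5 = 22.3 cmH2O.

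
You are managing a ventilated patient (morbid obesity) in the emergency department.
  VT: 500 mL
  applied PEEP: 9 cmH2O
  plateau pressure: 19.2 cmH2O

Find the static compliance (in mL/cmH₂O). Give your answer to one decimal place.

49.0

Cstat = Vt / (Pplat − PEEP) = 500 / (19.2 − 9) = 500 / 10.2 = 49.02 mL/cmH2O.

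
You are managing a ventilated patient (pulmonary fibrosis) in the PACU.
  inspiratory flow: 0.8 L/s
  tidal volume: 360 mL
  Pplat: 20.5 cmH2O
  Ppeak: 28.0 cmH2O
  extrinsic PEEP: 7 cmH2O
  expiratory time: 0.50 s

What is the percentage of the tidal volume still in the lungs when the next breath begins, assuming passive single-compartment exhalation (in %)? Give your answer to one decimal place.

R = (PIP − Pplat)/V̇ = (28.0 − 20.5) / 0.8 = 7.5/0.8 = 9.375 cmH2O·s/L.
C = Vt/(Pplat − PEEP) = 360.0 / (20.5 − 7) = 360.0/13.5 = 26.667 mL/cmH2O.
τ = R × C = 9.375 × 0.02667 L/cmH2O = 0.25 s.
Fraction remaining at end-expiration = e^(−Te/τ) = e^(−0.50/0.25) = 0.1353 → 13.53%.

13.5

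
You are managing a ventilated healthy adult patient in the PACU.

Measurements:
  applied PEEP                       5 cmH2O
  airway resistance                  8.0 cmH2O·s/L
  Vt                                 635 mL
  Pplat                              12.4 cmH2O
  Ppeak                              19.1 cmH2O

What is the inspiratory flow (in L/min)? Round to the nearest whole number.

flow = (PIP − Pplat) / Raw = (19.1 − 12.4) / 8.0 = 0.8375 L/s × 60 = 50.25 L/min.

50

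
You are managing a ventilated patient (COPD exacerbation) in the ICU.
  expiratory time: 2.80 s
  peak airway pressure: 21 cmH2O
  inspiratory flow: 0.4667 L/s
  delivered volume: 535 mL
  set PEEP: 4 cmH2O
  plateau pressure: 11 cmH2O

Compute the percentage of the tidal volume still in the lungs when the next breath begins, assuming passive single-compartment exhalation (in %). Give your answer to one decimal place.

18.1

R = (PIP − Pplat)/V̇ = (21 − 11) / 0.4667 = 10.0/0.4667 = 21.427 cmH2O·s/L.
C = Vt/(Pplat − PEEP) = 535.0 / (11 − 4) = 535.0/7.0 = 76.429 mL/cmH2O.
τ = R × C = 21.427 × 0.07643 L/cmH2O = 1.638 s.
Fraction remaining at end-expiration = e^(−Te/τ) = e^(−2.80/1.638) = 0.181 → 18.1%.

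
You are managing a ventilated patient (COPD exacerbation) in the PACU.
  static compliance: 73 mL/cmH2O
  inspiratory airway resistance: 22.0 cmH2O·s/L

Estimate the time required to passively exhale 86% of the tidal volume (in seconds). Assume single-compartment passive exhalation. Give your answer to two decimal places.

3.16

τ = R × C = 22.0 × 73 mL/cmH2O = 22.0 × 0.073 L/cmH2O = 1.606 s.
Exhaled fraction f = 1 − e^(−t/τ) → t = −τ·ln(1 − f) = −1.606·ln(0.14) = 3.158 s.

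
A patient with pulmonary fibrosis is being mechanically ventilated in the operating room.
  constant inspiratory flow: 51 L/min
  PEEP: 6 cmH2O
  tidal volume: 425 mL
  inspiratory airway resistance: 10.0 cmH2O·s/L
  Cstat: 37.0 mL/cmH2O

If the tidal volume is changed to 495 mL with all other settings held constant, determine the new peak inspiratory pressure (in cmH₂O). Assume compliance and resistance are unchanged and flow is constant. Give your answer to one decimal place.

Flow: 51 L/min ÷ 60 = 0.85 L/s.
PIP = Vt/C + R·V̇ + PEEP (constant-flow equation of motion).
Only the elastic term changes: ΔPIP = ΔVt / C = (495 − 425) / 37.0 = 1.892 cmH2O.
Original PIP = 425/37.0 + 10.0×0.85 + 6 = 25.986 cmH2O; new PIP = 25.986 + (1.892) = 27.878 cmH2O.

27.9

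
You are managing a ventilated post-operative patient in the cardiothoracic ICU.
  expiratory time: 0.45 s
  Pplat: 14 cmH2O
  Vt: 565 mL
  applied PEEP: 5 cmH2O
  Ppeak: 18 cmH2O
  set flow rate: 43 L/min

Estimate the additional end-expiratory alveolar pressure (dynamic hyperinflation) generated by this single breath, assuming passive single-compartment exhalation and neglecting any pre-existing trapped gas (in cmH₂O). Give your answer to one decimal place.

Flow: 43 L/min ÷ 60 = 0.7167 L/s.
R = (PIP − Pplat)/V̇ = (18 − 14) / 0.7167 = 4.0/0.7167 = 5.581 cmH2O·s/L.
C = Vt/(Pplat − PEEP) = 565.0 / (14 − 5) = 565.0/9.0 = 62.778 mL/cmH2O.
τ = R × C = 5.581 × 0.06278 L/cmH2O = 0.3504 s.
Fraction remaining = e^(−Te/τ) = e^(−0.45/0.3504) = 0.2769; trapped volume = 565.0 × 0.2769 = 156.45 mL.
Additional alveolar pressure from trapping ≈ V_trapped / C = 156.45 / 62.778 = 2.492 cmH2O.

2.5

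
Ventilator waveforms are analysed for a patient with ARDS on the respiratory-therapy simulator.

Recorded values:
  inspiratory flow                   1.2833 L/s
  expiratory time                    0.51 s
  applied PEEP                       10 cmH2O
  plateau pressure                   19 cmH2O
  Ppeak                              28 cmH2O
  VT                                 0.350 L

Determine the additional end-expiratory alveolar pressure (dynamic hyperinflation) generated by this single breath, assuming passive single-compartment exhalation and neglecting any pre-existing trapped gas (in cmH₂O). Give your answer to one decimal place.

R = (PIP − Pplat)/V̇ = (28 − 19) / 1.2833 = 9.0/1.2833 = 7.013 cmH2O·s/L.
C = Vt/(Pplat − PEEP) = 350.0 / (19 − 10) = 350.0/9.0 = 38.889 mL/cmH2O.
τ = R × C = 7.013 × 0.03889 L/cmH2O = 0.2727 s.
Fraction remaining = e^(−Te/τ) = e^(−0.51/0.2727) = 0.1541; trapped volume = 350.0 × 0.1541 = 53.935 mL.
Additional alveolar pressure from trapping ≈ V_trapped / C = 53.935 / 38.889 = 1.387 cmH2O.

1.4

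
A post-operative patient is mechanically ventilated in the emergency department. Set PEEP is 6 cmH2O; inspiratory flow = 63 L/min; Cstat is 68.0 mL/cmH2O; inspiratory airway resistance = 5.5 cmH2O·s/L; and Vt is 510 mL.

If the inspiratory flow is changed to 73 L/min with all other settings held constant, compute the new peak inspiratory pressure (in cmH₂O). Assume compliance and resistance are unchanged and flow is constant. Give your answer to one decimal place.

20.2

Flow: 63 L/min ÷ 60 = 1.05 L/s.
New flow: 73 L/min ÷ 60 = 1.2167 L/s.
PIP = Vt/C + R·V̇ + PEEP (constant-flow equation of motion).
Only the resistive term changes: ΔPIP = R × ΔV̇ = 5.5 × (1.2167 − 1.05) = 5.5 × 0.1667 = 0.9169 cmH2O.
Original PIP = 510/68.0 + 5.5×1.05 + 6 = 19.275 cmH2O; new PIP = 19.275 + (0.9169) = 20.192 cmH2O.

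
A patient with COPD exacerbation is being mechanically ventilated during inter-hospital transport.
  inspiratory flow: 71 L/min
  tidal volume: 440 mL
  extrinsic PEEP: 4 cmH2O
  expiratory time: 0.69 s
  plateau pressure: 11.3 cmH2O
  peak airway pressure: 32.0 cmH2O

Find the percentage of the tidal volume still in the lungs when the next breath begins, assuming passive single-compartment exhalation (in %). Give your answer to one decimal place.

52.0

Flow: 71 L/min ÷ 60 = 1.1833 L/s.
R = (PIP − Pplat)/V̇ = (32.0 − 11.3) / 1.1833 = 20.7/1.1833 = 17.493 cmH2O·s/L.
C = Vt/(Pplat − PEEP) = 440.0 / (11.3 − 4) = 440.0/7.3 = 60.274 mL/cmH2O.
τ = R × C = 17.493 × 0.06027 L/cmH2O = 1.054 s.
Fraction remaining at end-expiration = e^(−Te/τ) = e^(−0.69/1.054) = 0.5196 → 51.96%.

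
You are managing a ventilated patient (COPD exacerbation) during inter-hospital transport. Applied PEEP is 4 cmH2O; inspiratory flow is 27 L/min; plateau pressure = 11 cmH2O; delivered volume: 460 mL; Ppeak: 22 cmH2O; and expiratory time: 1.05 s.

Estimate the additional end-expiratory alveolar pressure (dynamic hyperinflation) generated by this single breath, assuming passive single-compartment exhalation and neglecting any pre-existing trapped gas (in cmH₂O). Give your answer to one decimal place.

Flow: 27 L/min ÷ 60 = 0.45 L/s.
R = (PIP − Pplat)/V̇ = (22 − 11) / 0.45 = 11.0/0.45 = 24.444 cmH2O·s/L.
C = Vt/(Pplat − PEEP) = 460.0 / (11 − 4) = 460.0/7.0 = 65.714 mL/cmH2O.
τ = R × C = 24.444 × 0.06571 L/cmH2O = 1.606 s.
Fraction remaining = e^(−Te/τ) = e^(−1.05/1.606) = 0.5201; trapped volume = 460.0 × 0.5201 = 239.25 mL.
Additional alveolar pressure from trapping ≈ V_trapped / C = 239.25 / 65.714 = 3.641 cmH2O.

3.6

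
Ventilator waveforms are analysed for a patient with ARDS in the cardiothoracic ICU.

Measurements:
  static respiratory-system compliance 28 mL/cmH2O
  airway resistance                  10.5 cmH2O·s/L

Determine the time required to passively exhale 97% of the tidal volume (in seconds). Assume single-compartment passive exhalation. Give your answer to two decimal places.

1.03

τ = R × C = 10.5 × 28 mL/cmH2O = 10.5 × 0.028 L/cmH2O = 0.294 s.
Exhaled fraction f = 1 − e^(−t/τ) → t = −τ·ln(1 − f) = −0.294·ln(0.03) = 1.031 s.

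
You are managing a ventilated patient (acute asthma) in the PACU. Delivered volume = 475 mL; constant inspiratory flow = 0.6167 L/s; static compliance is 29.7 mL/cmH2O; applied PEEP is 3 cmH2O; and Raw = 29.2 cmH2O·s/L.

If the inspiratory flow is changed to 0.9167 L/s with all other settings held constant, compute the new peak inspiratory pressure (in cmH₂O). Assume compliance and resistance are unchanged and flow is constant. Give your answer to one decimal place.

45.8

PIP = Vt/C + R·V̇ + PEEP (constant-flow equation of motion).
Only the resistive term changes: ΔPIP = R × ΔV̇ = 29.2 × (0.9167 − 0.6167) = 29.2 × 0.3 = 8.76 cmH2O.
Original PIP = 475/29.7 + 29.2×0.6167 + 3 = 37.001 cmH2O; new PIP = 37.001 + (8.76) = 45.761 cmH2O.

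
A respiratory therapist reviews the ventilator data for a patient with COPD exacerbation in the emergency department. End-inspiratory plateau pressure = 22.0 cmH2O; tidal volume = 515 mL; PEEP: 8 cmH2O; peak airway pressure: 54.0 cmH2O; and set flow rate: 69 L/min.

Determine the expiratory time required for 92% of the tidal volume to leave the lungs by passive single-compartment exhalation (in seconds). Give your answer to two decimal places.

2.59

Flow: 69 L/min ÷ 60 = 1.15 L/s.
R = (PIP − Pplat)/V̇ = (54.0 − 22.0) / 1.15 = 32.0/1.15 = 27.826 cmH2O·s/L.
C = Vt/(Pplat − PEEP) = 515.0 / (22.0 − 8) = 515.0/14.0 = 36.786 mL/cmH2O.
τ = R × C = 27.826 × 0.03679 L/cmH2O = 1.024 s.
t = −τ·ln(1 − 0.92) = −1.024·ln(0.08) = 2.586 s.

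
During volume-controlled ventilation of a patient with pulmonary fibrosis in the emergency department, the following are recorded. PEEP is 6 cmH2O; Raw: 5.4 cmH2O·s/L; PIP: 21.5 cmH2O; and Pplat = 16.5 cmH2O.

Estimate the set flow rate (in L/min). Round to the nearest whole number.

flow = (PIP − Pplat) / Raw = (21.5 − 16.5) / 5.4 = 0.9259 L/s × 60 = 55.554 L/min.

56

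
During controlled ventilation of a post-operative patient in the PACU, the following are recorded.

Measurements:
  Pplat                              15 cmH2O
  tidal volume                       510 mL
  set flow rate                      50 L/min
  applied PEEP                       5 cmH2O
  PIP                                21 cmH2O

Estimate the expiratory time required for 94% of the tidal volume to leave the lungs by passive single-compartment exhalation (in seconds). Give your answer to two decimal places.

1.03

Flow: 50 L/min ÷ 60 = 0.8333 L/s.
R = (PIP − Pplat)/V̇ = (21 − 15) / 0.8333 = 6.0/0.8333 = 7.2 cmH2O·s/L.
C = Vt/(Pplat − PEEP) = 510.0 / (15 − 5) = 510.0/10.0 = 51.0 mL/cmH2O.
τ = R × C = 7.2 × 0.051 L/cmH2O = 0.3672 s.
t = −τ·ln(1 − 0.94) = −0.3672·ln(0.06) = 1.033 s.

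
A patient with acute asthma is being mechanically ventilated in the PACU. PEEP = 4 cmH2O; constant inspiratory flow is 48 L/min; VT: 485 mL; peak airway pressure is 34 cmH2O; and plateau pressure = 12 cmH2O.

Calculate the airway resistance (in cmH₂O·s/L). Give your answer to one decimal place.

27.5

Flow: 48 L/min ÷ 60 = 0.8 L/s.
Raw = (PIP − Pplat) / flow = (34 − 12) / 0.8 = 22.0 / 0.8 = 27.5 cmH2O·s/L.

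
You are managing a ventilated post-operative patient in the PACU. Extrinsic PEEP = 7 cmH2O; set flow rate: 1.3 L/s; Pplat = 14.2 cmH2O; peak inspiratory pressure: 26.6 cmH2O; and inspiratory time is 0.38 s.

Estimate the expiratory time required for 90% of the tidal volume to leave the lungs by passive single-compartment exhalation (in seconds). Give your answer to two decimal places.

1.51

Vt = flow × Ti = 1.3 L/s × 0.38 s × 1000 mL/L = 494.0 mL.
R = (PIP − Pplat)/V̇ = (26.6 − 14.2) / 1.3 = 12.4/1.3 = 9.538 cmH2O·s/L.
C = Vt/(Pplat − PEEP) = 494.0 / (14.2 − 7) = 494.0/7.2 = 68.611 mL/cmH2O.
τ = R × C = 9.538 × 0.06861 L/cmH2O = 0.6544 s.
t = −τ·ln(1 − 0.90) = −0.6544·ln(0.1) = 1.507 s.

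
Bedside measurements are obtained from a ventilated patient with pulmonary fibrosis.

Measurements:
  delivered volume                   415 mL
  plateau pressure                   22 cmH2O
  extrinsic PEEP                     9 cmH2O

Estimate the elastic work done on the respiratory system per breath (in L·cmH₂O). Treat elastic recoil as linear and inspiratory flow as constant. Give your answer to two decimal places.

Elastic work ≈ ½ × (Pplat − PEEP) × Vt = 0.5 × (22 − 9) × 0.415 L = 0.5 × 13.0 × 0.415 = 2.698 L·cmH2O.

2.70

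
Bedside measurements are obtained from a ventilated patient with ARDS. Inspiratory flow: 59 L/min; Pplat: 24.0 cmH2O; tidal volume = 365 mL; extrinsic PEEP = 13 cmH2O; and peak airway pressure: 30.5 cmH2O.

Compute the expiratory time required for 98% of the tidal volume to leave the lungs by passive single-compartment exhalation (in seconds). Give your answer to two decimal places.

0.86

Flow: 59 L/min ÷ 60 = 0.9833 L/s.
R = (PIP − Pplat)/V̇ = (30.5 − 24.0) / 0.9833 = 6.5/0.9833 = 6.61 cmH2O·s/L.
C = Vt/(Pplat − PEEP) = 365.0 / (24.0 − 13) = 365.0/11.0 = 33.182 mL/cmH2O.
τ = R × C = 6.61 × 0.03318 L/cmH2O = 0.2193 s.
t = −τ·ln(1 − 0.98) = −0.2193·ln(0.02) = 0.8579 s.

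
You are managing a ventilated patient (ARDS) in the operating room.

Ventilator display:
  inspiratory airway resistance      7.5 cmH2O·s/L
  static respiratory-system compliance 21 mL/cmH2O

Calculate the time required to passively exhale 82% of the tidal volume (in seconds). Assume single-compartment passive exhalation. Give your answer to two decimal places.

0.27

τ = R × C = 7.5 × 21 mL/cmH2O = 7.5 × 0.021 L/cmH2O = 0.1575 s.
Exhaled fraction f = 1 − e^(−t/τ) → t = −τ·ln(1 − f) = −0.1575·ln(0.18) = 0.2701 s.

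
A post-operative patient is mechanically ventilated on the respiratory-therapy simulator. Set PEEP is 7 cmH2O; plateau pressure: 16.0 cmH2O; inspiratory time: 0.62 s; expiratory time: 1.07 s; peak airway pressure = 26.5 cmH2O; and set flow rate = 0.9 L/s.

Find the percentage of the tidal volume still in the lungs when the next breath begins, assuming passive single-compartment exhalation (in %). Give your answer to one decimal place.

Vt = flow × Ti = 0.9 L/s × 0.62 s × 1000 mL/L = 558.0 mL.
R = (PIP − Pplat)/V̇ = (26.5 − 16.0) / 0.9 = 10.5/0.9 = 11.667 cmH2O·s/L.
C = Vt/(Pplat − PEEP) = 558.0 / (16.0 − 7) = 558.0/9.0 = 62.0 mL/cmH2O.
τ = R × C = 11.667 × 0.062 L/cmH2O = 0.7234 s.
Fraction remaining at end-expiration = e^(−Te/τ) = e^(−1.07/0.7234) = 0.2278 → 22.78%.

22.8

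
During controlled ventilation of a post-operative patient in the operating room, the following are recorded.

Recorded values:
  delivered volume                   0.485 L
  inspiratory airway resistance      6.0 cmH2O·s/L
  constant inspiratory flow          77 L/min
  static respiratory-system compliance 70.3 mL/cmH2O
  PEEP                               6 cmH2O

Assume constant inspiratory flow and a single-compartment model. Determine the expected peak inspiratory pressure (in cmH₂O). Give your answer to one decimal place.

20.6

Flow: 77 L/min ÷ 60 = 1.2833 L/s.
Equation of motion (constant flow): PIP = Vt/C + R·V̇ + PEEP.
PIP = 485/70.3 + 6.0×1.2833 + 6 = 6.899 + 7.7 + 6 = 20.599 cmH2O.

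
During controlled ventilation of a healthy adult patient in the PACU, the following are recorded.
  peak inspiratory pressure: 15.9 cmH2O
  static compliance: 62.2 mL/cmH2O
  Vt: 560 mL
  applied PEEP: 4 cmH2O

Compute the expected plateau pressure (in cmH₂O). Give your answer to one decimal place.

Pplat = PEEP + Vt / Cstat = 4 + 560 / 62.2 = 4 + 9.003 = 13.003 cmH2O.

13.0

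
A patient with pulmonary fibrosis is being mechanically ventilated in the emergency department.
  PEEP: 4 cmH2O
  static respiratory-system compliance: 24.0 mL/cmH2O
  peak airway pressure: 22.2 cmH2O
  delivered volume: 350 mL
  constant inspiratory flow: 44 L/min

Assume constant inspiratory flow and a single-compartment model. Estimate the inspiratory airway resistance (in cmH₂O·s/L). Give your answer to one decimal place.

4.9

Flow: 44 L/min ÷ 60 = 0.7333 L/s.
Equation of motion (constant flow): PIP = Vt/C + R·V̇ + PEEP.
R·V̇ = PIP − Vt/C − PEEP = 22.2 − 350/24.0 − 4 = 22.2 − 14.583 − 4 = 3.617 cmH2O.
R = 3.617 / 0.7333 = 4.932 cmH2O·s/L.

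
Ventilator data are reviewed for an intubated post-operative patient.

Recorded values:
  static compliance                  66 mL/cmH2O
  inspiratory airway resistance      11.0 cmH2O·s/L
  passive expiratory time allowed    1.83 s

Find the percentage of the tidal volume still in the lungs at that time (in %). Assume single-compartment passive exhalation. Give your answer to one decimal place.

8.0

τ = R × C = 11.0 × 66 mL/cmH2O = 11.0 × 0.066 L/cmH2O = 0.726 s.
Passive exhalation: V(t)/V₀ = e^(−t/τ) = e^(−1.83/0.726) = 0.08041.
Fraction remaining = 0.08041 → 8.041%.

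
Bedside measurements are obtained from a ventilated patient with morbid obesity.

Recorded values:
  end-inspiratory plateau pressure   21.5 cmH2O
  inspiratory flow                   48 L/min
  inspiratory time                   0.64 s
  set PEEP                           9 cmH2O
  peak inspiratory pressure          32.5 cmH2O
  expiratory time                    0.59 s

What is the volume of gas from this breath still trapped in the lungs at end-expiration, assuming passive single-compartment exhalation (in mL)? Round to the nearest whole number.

180

Flow: 48 L/min ÷ 60 = 0.8 L/s.
Vt = flow × Ti = 0.8 L/s × 0.64 s × 1000 mL/L = 512.0 mL.
R = (PIP − Pplat)/V̇ = (32.5 − 21.5) / 0.8 = 11.0/0.8 = 13.75 cmH2O·s/L.
C = Vt/(Pplat − PEEP) = 512.0 / (21.5 − 9) = 512.0/12.5 = 40.96 mL/cmH2O.
τ = R × C = 13.75 × 0.04096 L/cmH2O = 0.5632 s.
Fraction remaining = e^(−Te/τ) = e^(−0.59/0.5632) = 0.3508.
Trapped volume = 512.0 × 0.3508 = 179.61 mL.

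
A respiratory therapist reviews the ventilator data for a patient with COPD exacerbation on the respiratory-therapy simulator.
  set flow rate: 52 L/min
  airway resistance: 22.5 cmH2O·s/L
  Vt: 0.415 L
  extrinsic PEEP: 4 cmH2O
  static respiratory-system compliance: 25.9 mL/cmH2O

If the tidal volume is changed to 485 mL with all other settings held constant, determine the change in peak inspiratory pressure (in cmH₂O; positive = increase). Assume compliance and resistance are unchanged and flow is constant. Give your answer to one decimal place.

2.7

PIP = Vt/C + R·V̇ + PEEP (constant-flow equation of motion).
Only the elastic term changes: ΔPIP = ΔVt / C = (485 − 415) / 25.9 = 2.703 cmH2O.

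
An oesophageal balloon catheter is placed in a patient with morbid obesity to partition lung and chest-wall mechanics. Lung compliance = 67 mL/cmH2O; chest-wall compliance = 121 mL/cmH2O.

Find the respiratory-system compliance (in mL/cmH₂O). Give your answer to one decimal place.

Lung and chest wall are elastances in series: 1/Crs = 1/CL + 1/Ccw.
1/Crs = 1/67 + 1/121 = 0.02319.
Crs = 43.122 mL/cmH2O.

43.1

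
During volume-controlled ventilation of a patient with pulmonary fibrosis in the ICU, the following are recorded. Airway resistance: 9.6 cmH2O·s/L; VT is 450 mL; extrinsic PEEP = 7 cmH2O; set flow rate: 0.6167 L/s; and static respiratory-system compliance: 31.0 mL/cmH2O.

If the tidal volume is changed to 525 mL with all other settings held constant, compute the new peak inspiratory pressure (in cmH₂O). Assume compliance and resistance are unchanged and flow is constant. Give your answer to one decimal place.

PIP = Vt/C + R·V̇ + PEEP (constant-flow equation of motion).
Only the elastic term changes: ΔPIP = ΔVt / C = (525 − 450) / 31.0 = 2.419 cmH2O.
Original PIP = 450/31.0 + 9.6×0.6167 + 7 = 27.436 cmH2O; new PIP = 27.436 + (2.419) = 29.855 cmH2O.

29.9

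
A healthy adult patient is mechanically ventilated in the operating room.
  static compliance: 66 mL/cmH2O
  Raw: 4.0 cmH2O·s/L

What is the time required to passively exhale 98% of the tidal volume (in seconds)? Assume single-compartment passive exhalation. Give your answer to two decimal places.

τ = R × C = 4.0 × 66 mL/cmH2O = 4.0 × 0.066 L/cmH2O = 0.264 s.
Exhaled fraction f = 1 − e^(−t/τ) → t = −τ·ln(1 − f) = −0.264·ln(0.02) = 1.033 s.

1.03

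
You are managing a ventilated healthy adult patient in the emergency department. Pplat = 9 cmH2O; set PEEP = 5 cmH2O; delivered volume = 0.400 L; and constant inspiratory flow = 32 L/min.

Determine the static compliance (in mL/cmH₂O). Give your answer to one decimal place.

100.0

Cstat = Vt / (Pplat − PEEP) = 400 / (9 − 5) = 400 / 4.0 = 100.0 mL/cmH2O.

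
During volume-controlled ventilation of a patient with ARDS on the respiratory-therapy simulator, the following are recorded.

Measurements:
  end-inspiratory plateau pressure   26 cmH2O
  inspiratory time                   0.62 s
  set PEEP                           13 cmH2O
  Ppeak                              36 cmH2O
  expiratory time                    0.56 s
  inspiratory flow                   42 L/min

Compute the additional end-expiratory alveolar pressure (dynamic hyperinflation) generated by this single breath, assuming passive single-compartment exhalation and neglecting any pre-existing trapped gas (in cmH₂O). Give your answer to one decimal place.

4.0

Flow: 42 L/min ÷ 60 = 0.7 L/s.
Vt = flow × Ti = 0.7 L/s × 0.62 s × 1000 mL/L = 434.0 mL.
R = (PIP − Pplat)/V̇ = (36 − 26) / 0.7 = 10.0/0.7 = 14.286 cmH2O·s/L.
C = Vt/(Pplat − PEEP) = 434.0 / (26 − 13) = 434.0/13.0 = 33.385 mL/cmH2O.
τ = R × C = 14.286 × 0.03339 L/cmH2O = 0.477 s.
Fraction remaining = e^(−Te/τ) = e^(−0.56/0.477) = 0.3091; trapped volume = 434.0 × 0.3091 = 134.15 mL.
Additional alveolar pressure from trapping ≈ V_trapped / C = 134.15 / 33.385 = 4.018 cmH2O.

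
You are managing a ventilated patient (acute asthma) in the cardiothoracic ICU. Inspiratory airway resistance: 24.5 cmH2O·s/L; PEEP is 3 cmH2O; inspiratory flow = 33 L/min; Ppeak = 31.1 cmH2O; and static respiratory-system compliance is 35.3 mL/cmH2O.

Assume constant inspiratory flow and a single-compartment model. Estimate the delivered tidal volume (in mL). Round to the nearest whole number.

516

Flow: 33 L/min ÷ 60 = 0.55 L/s.
Equation of motion (constant flow): PIP = Vt/C + R·V̇ + PEEP.
Vt/C = PIP − R·V̇ − PEEP = 31.1 − 13.475 − 3 = 14.625 cmH2O.
Vt = C × 14.625 = 35.3 × 14.625 = 516.26 mL.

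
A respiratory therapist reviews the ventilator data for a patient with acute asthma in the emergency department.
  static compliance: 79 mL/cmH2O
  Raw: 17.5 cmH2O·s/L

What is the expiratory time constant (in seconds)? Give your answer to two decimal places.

τ = R × C = 17.5 × 79 mL/cmH2O = 17.5 × 0.079 L/cmH2O = 1.383 s.

1.38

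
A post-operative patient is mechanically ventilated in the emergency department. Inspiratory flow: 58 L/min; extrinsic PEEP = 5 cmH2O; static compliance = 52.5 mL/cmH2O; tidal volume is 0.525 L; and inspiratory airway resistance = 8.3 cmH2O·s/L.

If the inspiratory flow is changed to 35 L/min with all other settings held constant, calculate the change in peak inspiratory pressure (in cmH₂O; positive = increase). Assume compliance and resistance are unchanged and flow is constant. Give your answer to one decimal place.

Flow: 58 L/min ÷ 60 = 0.9667 L/s.
New flow: 35 L/min ÷ 60 = 0.5833 L/s.
PIP = Vt/C + R·V̇ + PEEP (constant-flow equation of motion).
Only the resistive term changes: ΔPIP = R × ΔV̇ = 8.3 × (0.5833 − 0.9667) = 8.3 × -0.3834 = -3.182 cmH2O.

-3.2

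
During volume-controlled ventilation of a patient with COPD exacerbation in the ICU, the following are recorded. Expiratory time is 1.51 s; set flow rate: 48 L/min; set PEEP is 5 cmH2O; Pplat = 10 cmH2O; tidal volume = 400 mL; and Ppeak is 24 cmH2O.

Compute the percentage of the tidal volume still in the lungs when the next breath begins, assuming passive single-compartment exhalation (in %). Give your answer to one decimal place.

34.0

Flow: 48 L/min ÷ 60 = 0.8 L/s.
R = (PIP − Pplat)/V̇ = (24 − 10) / 0.8 = 14.0/0.8 = 17.5 cmH2O·s/L.
C = Vt/(Pplat − PEEP) = 400.0 / (10 − 5) = 400.0/5.0 = 80.0 mL/cmH2O.
τ = R × C = 17.5 × 0.08 L/cmH2O = 1.4 s.
Fraction remaining at end-expiration = e^(−Te/τ) = e^(−1.51/1.4) = 0.3401 → 34.01%.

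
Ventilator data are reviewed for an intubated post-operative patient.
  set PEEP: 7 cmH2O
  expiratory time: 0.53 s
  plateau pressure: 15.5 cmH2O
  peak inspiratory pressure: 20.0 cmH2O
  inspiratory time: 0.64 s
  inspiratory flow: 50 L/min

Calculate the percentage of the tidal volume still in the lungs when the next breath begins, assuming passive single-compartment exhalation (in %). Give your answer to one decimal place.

Flow: 50 L/min ÷ 60 = 0.8333 L/s.
Vt = flow × Ti = 0.8333 L/s × 0.64 s × 1000 mL/L = 533.31 mL.
R = (PIP − Pplat)/V̇ = (20.0 − 15.5) / 0.8333 = 4.5/0.8333 = 5.4 cmH2O·s/L.
C = Vt/(Pplat − PEEP) = 533.31 / (15.5 − 7) = 533.31/8.5 = 62.742 mL/cmH2O.
τ = R × C = 5.4 × 0.06274 L/cmH2O = 0.3388 s.
Fraction remaining at end-expiration = e^(−Te/τ) = e^(−0.53/0.3388) = 0.2092 → 20.92%.

20.9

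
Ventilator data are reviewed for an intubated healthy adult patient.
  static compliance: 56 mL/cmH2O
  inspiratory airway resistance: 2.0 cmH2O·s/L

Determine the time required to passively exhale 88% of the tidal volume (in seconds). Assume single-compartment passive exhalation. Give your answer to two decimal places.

τ = R × C = 2.0 × 56 mL/cmH2O = 2.0 × 0.056 L/cmH2O = 0.112 s.
Exhaled fraction f = 1 − e^(−t/τ) → t = −τ·ln(1 − f) = −0.112·ln(0.12) = 0.2375 s.

0.24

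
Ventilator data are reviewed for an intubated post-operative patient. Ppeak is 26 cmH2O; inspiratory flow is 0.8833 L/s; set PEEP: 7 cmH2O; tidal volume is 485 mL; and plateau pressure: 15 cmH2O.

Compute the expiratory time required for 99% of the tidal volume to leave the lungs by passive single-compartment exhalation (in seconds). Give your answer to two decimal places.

R = (PIP − Pplat)/V̇ = (26 − 15) / 0.8833 = 11.0/0.8833 = 12.453 cmH2O·s/L.
C = Vt/(Pplat − PEEP) = 485.0 / (15 − 7) = 485.0/8.0 = 60.625 mL/cmH2O.
τ = R × C = 12.453 × 0.06063 L/cmH2O = 0.755 s.
t = −τ·ln(1 − 0.99) = −0.755·ln(0.01) = 3.477 s.

3.48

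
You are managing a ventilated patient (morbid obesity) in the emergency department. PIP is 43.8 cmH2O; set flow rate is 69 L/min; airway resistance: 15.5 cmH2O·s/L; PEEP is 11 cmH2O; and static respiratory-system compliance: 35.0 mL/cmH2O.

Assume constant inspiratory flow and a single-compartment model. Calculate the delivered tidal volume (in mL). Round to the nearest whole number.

Flow: 69 L/min ÷ 60 = 1.15 L/s.
Equation of motion (constant flow): PIP = Vt/C + R·V̇ + PEEP.
Vt/C = PIP − R·V̇ − PEEP = 43.8 − 17.825 − 11 = 14.975 cmH2O.
Vt = C × 14.975 = 35.0 × 14.975 = 524.13 mL.

524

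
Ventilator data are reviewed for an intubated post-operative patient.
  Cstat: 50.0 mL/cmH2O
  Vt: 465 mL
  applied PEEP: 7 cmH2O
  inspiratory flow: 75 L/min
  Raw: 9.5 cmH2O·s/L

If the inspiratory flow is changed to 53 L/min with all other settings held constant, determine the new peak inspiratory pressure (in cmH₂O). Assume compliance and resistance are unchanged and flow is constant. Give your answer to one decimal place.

24.7

Flow: 75 L/min ÷ 60 = 1.25 L/s.
New flow: 53 L/min ÷ 60 = 0.8833 L/s.
PIP = Vt/C + R·V̇ + PEEP (constant-flow equation of motion).
Only the resistive term changes: ΔPIP = R × ΔV̇ = 9.5 × (0.8833 − 1.25) = 9.5 × -0.3667 = -3.484 cmH2O.
Original PIP = 465/50.0 + 9.5×1.25 + 7 = 28.175 cmH2O; new PIP = 28.175 + (-3.484) = 24.691 cmH2O.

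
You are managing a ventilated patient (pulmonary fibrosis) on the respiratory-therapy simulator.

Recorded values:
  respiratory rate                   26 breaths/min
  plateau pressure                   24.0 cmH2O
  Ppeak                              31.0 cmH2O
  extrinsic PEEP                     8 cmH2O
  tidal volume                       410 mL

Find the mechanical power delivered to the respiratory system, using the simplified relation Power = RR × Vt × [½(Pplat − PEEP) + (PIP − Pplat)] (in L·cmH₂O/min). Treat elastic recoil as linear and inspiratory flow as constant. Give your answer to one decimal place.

Per-breath work = Vt × [½(Pplat−PEEP) + (PIP−Pplat)] = 0.410 × [0.5×16.0 + 7.0] = 0.410 × 15.0 = 6.15 L·cmH2O.
Power = 26 × 6.15 = 159.9 L·cmH2O/min.

159.9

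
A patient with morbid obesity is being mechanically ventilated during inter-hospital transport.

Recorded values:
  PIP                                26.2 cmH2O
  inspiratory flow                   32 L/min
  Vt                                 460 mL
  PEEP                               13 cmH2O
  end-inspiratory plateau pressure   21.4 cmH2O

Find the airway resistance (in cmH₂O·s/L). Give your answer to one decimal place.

9.0

Flow: 32 L/min ÷ 60 = 0.5333 L/s.
Raw = (PIP − Pplat) / flow = (26.2 − 21.4) / 0.5333 = 4.8 / 0.5333 = 9.001 cmH2O·s/L.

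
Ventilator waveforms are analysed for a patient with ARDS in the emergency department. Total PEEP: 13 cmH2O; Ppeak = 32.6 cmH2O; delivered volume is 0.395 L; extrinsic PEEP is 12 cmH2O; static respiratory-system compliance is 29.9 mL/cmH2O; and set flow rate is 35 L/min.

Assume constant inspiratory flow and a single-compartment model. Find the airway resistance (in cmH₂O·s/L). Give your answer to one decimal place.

11.0

Flow: 35 L/min ÷ 60 = 0.5833 L/s.
Total PEEP = 13 cmH2O (set 12 + intrinsic 1); this is the baseline alveolar pressure.
Equation of motion (constant flow): PIP = Vt/C + R·V̇ + PEEP.
R·V̇ = PIP − Vt/C − PEEP = 32.6 − 395/29.9 − 13 = 32.6 − 13.211 − 13 = 6.389 cmH2O.
R = 6.389 / 0.5833 = 10.953 cmH2O·s/L.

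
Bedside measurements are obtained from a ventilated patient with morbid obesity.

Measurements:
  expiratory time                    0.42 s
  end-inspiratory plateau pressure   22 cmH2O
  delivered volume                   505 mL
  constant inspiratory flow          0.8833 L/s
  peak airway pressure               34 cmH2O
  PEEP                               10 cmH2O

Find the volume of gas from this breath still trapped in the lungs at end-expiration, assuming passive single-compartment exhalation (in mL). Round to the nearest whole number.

R = (PIP − Pplat)/V̇ = (34 − 22) / 0.8833 = 12.0/0.8833 = 13.585 cmH2O·s/L.
C = Vt/(Pplat − PEEP) = 505.0 / (22 − 10) = 505.0/12.0 = 42.083 mL/cmH2O.
τ = R × C = 13.585 × 0.04208 L/cmH2O = 0.5717 s.
Fraction remaining = e^(−Te/τ) = e^(−0.42/0.5717) = 0.4797.
Trapped volume = 505.0 × 0.4797 = 242.25 mL.

242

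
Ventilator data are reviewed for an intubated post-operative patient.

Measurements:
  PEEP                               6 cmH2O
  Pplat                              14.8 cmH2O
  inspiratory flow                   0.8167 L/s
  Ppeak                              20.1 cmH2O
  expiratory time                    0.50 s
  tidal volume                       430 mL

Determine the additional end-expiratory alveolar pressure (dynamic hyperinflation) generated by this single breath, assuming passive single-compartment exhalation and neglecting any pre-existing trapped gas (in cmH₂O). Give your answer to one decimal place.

R = (PIP − Pplat)/V̇ = (20.1 − 14.8) / 0.8167 = 5.3/0.8167 = 6.49 cmH2O·s/L.
C = Vt/(Pplat − PEEP) = 430.0 / (14.8 − 6) = 430.0/8.8 = 48.864 mL/cmH2O.
τ = R × C = 6.49 × 0.04886 L/cmH2O = 0.3171 s.
Fraction remaining = e^(−Te/τ) = e^(−0.50/0.3171) = 0.2066; trapped volume = 430.0 × 0.2066 = 88.838 mL.
Additional alveolar pressure from trapping ≈ V_trapped / C = 88.838 / 48.864 = 1.818 cmH2O.

1.8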